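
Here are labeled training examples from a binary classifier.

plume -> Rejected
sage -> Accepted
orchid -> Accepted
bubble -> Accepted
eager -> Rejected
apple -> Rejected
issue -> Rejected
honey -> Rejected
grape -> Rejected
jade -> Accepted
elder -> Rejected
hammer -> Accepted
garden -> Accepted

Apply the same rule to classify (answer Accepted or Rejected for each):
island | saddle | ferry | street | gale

The common property of the 'Accepted' items is: even length. No 'Rejected' item has it.
island: length 6 — checks out, so Accepted. saddle: length 6 — checks out, so Accepted. ferry: length 5 — doesn't match, so Rejected. street: length 6 — checks out, so Accepted. gale: length 4 — checks out, so Accepted.

Accepted, Accepted, Rejected, Accepted, Accepted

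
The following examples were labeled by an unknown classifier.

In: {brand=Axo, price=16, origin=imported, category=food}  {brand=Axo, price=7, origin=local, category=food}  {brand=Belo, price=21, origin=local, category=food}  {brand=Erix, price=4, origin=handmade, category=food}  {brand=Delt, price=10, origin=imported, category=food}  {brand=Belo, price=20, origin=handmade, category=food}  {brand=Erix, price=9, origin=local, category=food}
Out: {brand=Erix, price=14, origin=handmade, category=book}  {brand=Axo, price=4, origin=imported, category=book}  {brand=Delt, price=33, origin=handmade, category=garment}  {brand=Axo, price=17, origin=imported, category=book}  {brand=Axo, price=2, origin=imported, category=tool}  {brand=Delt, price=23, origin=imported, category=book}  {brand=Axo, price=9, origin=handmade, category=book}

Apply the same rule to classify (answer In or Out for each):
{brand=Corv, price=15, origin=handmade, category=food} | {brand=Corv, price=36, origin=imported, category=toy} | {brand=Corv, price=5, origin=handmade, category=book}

Every 'In' example satisfies: category is food. None of the 'Out' examples do.

In, Out, Out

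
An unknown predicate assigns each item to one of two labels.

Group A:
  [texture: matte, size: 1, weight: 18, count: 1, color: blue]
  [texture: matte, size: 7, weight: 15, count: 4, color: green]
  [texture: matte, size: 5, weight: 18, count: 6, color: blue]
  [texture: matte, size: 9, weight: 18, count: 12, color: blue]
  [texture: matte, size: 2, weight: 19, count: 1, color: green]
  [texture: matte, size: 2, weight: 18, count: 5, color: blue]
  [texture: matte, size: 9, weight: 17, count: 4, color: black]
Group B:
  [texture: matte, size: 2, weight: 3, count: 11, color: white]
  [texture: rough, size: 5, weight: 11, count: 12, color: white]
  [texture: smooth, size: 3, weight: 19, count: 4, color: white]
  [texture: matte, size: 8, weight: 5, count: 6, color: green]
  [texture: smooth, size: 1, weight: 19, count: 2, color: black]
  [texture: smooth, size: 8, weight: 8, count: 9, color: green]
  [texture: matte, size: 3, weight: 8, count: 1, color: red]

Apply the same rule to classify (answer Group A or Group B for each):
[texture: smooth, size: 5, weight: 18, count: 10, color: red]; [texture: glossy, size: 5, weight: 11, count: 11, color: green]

Group B, Group B

The rule appears to be: texture is matte AND weight ≥ 11.
[texture: smooth, size: 5, weight: 18, count: 10, color: red]: texture is smooth, weight = 18, fails this test → Group B. [texture: glossy, size: 5, weight: 11, count: 11, color: green]: texture is glossy, weight = 11, fails this test → Group B.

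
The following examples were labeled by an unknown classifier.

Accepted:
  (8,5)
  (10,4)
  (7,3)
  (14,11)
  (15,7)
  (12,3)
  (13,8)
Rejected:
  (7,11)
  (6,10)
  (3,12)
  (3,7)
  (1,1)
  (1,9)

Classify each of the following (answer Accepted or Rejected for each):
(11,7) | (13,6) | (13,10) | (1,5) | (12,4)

'Accepted' ⟺ first > second.
Accepted: (11,7), since 11 > 7. Accepted: (13,6), since 13 > 6. Accepted: (13,10), since 13 > 10. Rejected: (1,5), since 1 < 5. Accepted: (12,4), since 12 > 4.

Accepted, Accepted, Accepted, Rejected, Accepted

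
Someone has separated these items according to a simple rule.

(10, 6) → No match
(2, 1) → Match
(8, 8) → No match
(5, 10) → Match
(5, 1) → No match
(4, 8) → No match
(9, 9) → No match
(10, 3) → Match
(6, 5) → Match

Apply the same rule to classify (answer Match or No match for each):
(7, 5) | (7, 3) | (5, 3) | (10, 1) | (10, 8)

The pattern is that an item is 'Match' exactly when: sum is odd.

No match, No match, No match, Match, No match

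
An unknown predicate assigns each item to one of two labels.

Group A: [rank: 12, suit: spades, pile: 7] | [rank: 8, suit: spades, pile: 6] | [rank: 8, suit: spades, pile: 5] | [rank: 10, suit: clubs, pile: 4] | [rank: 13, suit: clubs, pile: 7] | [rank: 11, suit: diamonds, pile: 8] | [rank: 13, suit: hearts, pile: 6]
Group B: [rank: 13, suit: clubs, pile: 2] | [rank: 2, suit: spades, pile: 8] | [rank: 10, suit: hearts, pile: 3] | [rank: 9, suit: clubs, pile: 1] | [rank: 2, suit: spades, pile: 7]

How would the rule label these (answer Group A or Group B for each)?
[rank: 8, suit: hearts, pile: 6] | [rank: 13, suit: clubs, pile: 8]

Group A, Group A

The distinguishing property — pile ≥ 4 AND rank ≥ 8 — holds for all the 'Group A' cases and none of the 'Group B' cases.
[rank: 8, suit: hearts, pile: 6]: pile = 6, rank = 8, checks out → Group A.
[rank: 13, suit: clubs, pile: 8]: pile = 8, rank = 13, checks out → Group A.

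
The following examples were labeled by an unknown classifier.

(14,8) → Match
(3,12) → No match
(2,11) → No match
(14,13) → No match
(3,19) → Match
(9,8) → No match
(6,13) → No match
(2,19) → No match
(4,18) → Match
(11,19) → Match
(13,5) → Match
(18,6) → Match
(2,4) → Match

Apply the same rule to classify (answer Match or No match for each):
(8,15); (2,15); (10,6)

The distinguishing property — sum is even — holds for all the 'Match' cases and none of the 'No match' cases.
(8,15) → 8+15 = 23 → No match. (2,15) → 2+15 = 17 → No match. (10,6) → 10+6 = 16 → Match.

No match, No match, Match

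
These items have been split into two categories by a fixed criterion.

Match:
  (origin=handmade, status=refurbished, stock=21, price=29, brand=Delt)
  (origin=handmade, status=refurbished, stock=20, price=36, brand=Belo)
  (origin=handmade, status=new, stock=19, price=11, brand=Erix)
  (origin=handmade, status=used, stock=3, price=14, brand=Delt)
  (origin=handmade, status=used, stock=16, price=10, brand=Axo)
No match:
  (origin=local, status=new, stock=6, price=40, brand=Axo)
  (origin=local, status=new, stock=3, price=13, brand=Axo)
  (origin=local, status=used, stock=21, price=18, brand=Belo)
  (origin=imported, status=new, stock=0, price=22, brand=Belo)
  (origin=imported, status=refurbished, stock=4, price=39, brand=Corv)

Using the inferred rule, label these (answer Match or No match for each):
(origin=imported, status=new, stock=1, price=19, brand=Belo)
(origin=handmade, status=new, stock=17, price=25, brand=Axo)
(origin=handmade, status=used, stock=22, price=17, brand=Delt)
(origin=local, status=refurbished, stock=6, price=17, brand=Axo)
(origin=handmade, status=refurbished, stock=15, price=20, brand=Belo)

No match, Match, Match, No match, Match

The classifier is using: origin is handmade.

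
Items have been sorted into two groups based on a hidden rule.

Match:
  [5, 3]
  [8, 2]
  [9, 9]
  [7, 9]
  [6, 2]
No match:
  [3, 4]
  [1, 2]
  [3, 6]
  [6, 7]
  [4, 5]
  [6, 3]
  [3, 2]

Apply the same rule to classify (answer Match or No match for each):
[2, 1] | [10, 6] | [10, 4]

No match, Match, Match

Looking at the examples, the only property every 'Match' case has and every 'No match' case lacks is: sum is even.
No match: [2, 1], since 2+1 = 3.
Match: [10, 6], since 10+6 = 16.
Match: [10, 4], since 10+4 = 14.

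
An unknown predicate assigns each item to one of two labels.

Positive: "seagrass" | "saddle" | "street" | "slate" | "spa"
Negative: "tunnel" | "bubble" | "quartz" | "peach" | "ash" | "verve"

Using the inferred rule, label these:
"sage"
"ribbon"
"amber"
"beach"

The pattern is that an item is 'Positive' exactly when: starts with 's'.
"sage": starts with 's', passes → Positive.
"ribbon": starts with 'r', does not satisfy this → Negative.
"amber": starts with 'a', does not satisfy this → Negative.
"beach": starts with 'b', does not satisfy this → Negative.

Positive, Negative, Negative, Negative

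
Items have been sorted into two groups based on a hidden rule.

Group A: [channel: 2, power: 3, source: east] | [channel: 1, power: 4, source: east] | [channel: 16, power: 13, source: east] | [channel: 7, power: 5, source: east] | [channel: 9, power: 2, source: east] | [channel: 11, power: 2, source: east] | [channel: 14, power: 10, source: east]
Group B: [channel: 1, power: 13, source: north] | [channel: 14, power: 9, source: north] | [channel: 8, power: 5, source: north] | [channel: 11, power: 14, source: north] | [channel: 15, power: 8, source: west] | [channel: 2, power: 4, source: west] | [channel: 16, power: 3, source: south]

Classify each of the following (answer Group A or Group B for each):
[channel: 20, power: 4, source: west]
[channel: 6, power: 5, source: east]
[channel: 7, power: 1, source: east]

Group B, Group A, Group A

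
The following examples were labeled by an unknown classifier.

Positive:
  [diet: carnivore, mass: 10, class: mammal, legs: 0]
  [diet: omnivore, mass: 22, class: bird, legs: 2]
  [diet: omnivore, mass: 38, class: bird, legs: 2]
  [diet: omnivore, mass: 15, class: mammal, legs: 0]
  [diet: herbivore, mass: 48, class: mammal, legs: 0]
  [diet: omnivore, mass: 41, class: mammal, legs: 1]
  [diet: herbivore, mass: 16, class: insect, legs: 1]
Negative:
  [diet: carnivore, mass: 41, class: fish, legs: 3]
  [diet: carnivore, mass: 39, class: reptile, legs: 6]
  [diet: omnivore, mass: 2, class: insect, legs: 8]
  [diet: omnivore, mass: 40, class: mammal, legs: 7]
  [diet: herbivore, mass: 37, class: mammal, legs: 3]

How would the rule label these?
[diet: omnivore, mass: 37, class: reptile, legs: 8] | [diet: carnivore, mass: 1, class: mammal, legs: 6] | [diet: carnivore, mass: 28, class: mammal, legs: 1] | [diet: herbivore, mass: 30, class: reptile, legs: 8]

Negative, Negative, Positive, Negative

The common property of the 'Positive' items is: legs ≤ 2. No 'Negative' item has it.
[diet: omnivore, mass: 37, class: reptile, legs: 8]: legs = 8, lacks this property → Negative.
[diet: carnivore, mass: 1, class: mammal, legs: 6]: legs = 6, lacks this property → Negative.
[diet: carnivore, mass: 28, class: mammal, legs: 1]: legs = 1, fits → Positive.
[diet: herbivore, mass: 30, class: reptile, legs: 8]: legs = 8, lacks this property → Negative.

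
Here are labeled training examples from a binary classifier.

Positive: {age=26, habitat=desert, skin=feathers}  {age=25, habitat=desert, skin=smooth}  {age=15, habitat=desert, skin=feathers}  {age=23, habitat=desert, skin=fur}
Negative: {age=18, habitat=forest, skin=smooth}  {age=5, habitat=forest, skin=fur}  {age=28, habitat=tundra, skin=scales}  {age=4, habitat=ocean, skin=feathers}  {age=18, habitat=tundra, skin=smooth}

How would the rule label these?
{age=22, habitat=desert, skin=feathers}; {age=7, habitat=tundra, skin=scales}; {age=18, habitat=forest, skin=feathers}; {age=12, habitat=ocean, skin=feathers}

The classifier is using: habitat is desert.
{age=22, habitat=desert, skin=feathers} — habitat is desert, hence Positive. {age=7, habitat=tundra, skin=scales} — habitat is tundra, hence Negative. {age=18, habitat=forest, skin=feathers} — habitat is forest, hence Negative. {age=12, habitat=ocean, skin=feathers} — habitat is ocean, hence Negative.

Positive, Negative, Negative, Negative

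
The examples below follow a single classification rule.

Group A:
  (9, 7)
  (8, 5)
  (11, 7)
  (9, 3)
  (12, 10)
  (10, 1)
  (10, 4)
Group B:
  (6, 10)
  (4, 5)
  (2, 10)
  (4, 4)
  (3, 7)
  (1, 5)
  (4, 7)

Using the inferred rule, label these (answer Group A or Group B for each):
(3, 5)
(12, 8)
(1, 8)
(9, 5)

Group B, Group A, Group B, Group A

Rule: first > second. This holds for each 'Group A' example and fails for each 'Group B' one.
(3, 5) — 3 < 5, hence Group B. (12, 8) — 12 > 8, hence Group A. (1, 8) — 1 < 8, hence Group B. (9, 5) — 9 > 5, hence Group A.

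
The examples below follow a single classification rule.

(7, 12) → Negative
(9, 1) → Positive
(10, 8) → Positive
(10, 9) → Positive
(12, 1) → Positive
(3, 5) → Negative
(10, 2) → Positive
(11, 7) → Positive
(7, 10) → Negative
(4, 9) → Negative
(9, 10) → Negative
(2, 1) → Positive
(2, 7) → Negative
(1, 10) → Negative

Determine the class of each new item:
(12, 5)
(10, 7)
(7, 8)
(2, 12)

The pattern is that an item is 'Positive' exactly when: first > second.
(12, 5): Positive (12 > 5).
(10, 7): Positive (10 > 7).
(7, 8): Negative (7 < 8).
(2, 12): Negative (2 < 12).

Positive, Positive, Negative, Negative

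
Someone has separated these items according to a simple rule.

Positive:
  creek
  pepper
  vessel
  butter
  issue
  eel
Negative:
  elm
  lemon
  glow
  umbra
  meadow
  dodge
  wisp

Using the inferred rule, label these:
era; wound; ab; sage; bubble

Negative, Negative, Negative, Negative, Positive

Looking at the examples, the only property every 'Positive' case has and every 'Negative' case lacks is: has a double letter.
era → no doubled letter → Negative. wound → no doubled letter → Negative. ab → no doubled letter → Negative. sage → no doubled letter → Negative. bubble → 'bb' doubled → Positive.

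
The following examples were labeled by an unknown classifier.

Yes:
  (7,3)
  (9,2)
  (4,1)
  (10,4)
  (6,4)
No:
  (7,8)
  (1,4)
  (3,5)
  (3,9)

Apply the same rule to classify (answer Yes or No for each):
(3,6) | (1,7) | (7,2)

The simplest hypothesis consistent with all the labels is: first > second.
(3,6): No (3 < 6). (1,7): No (1 < 7). (7,2): Yes (7 > 2).

No, No, Yes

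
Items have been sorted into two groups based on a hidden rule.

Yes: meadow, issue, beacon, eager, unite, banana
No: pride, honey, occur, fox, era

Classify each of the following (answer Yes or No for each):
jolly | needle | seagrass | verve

No, Yes, Yes, No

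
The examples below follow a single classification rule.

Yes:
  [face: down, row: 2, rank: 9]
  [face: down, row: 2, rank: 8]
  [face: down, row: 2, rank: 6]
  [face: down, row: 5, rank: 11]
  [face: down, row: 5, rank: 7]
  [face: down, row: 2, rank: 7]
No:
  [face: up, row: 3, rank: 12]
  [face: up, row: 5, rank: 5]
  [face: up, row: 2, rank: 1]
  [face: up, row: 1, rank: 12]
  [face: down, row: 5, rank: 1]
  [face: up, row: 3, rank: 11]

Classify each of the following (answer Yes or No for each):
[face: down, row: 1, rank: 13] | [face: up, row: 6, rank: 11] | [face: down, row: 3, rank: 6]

Every 'Yes' example satisfies: face is down AND rank ≥ 5. None of the 'No' examples do.
[face: down, row: 1, rank: 13] — face is down, rank = 13, hence Yes.
[face: up, row: 6, rank: 11] — face is up, rank = 11, hence No.
[face: down, row: 3, rank: 6] — face is down, rank = 6, hence Yes.

Yes, No, Yes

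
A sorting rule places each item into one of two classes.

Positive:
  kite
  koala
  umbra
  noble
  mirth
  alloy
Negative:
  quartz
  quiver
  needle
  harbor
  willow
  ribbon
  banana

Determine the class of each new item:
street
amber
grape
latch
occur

The rule appears to be: length ≤ 5.

Negative, Positive, Positive, Positive, Positive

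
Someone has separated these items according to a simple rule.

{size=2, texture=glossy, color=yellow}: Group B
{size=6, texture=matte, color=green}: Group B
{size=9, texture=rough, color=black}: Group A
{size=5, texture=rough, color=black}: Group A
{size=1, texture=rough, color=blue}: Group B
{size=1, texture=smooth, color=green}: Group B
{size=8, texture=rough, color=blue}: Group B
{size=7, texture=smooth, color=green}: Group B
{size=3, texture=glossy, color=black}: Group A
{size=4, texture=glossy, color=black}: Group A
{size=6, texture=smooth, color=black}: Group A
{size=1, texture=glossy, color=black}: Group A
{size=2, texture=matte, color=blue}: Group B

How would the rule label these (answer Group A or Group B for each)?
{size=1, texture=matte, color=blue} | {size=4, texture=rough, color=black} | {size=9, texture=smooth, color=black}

Group B, Group A, Group A

All 'Group A' examples share one property — color is black — and every 'Group B' example lacks it.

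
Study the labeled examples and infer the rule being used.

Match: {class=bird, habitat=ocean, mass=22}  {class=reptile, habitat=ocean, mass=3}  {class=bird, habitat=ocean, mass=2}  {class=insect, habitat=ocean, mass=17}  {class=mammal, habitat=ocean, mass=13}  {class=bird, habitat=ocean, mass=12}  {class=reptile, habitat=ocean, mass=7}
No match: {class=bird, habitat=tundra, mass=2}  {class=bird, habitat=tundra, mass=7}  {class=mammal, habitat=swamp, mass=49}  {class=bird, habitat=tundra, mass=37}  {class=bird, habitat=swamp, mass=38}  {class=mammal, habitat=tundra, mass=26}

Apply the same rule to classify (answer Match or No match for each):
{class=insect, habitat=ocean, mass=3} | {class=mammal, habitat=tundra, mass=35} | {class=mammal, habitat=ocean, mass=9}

Checking candidate rules against both groups, what survives is: habitat is ocean.
Match: {class=insect, habitat=ocean, mass=3}, since habitat is ocean. No match: {class=mammal, habitat=tundra, mass=35}, since habitat is tundra. Match: {class=mammal, habitat=ocean, mass=9}, since habitat is ocean.

Match, No match, Match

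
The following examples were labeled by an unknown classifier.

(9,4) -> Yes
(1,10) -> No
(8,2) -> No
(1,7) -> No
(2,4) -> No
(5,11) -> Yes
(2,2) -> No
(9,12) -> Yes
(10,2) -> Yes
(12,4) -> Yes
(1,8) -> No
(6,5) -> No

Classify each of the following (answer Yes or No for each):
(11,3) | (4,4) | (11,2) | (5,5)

Yes, No, Yes, No

Rule: sum ≥ 12. This holds for each 'Yes' example and fails for each 'No' one.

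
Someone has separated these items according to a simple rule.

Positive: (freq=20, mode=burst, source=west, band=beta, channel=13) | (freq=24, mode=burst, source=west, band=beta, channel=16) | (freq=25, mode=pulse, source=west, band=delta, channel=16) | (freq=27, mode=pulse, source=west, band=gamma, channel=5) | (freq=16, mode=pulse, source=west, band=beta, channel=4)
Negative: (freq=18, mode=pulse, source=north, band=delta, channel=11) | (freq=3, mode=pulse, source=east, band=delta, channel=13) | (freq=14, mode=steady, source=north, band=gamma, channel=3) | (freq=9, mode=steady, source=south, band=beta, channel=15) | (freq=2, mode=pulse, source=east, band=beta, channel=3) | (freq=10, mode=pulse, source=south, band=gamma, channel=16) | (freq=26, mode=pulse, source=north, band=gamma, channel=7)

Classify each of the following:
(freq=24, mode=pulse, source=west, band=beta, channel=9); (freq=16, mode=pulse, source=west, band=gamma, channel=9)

Positive, Positive

The simplest hypothesis consistent with all the labels is: source is west.
Positive: (freq=24, mode=pulse, source=west, band=beta, channel=9), since source is west.
Positive: (freq=16, mode=pulse, source=west, band=gamma, channel=9), since source is west.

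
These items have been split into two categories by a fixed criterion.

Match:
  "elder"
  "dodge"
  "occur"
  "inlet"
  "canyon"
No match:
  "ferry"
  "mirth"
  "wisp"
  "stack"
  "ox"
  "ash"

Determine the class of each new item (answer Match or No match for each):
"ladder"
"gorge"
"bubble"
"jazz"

A rule that fits every label: has ≥ 2 vowels — true of each 'Match' example, false of each 'No match' one.
"ladder": Match (2 vowels).
"gorge": Match (2 vowels).
"bubble": Match (2 vowels).
"jazz": No match (1 vowel).

Match, Match, Match, No match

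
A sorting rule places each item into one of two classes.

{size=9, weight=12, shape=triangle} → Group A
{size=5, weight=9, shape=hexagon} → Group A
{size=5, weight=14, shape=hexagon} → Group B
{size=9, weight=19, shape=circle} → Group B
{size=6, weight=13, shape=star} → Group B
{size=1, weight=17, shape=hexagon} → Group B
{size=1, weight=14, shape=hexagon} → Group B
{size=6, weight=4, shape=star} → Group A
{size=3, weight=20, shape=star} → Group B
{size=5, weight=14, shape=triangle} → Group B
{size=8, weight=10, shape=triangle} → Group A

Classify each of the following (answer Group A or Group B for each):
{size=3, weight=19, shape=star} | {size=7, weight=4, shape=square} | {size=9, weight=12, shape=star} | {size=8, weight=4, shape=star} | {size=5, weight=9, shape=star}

Group B, Group A, Group A, Group A, Group A

The rule appears to be: weight ≤ 12.
{size=3, weight=19, shape=star} — weight = 19, hence Group B.
{size=7, weight=4, shape=square} — weight = 4, hence Group A.
{size=9, weight=12, shape=star} — weight = 12, hence Group A.
{size=8, weight=4, shape=star} — weight = 4, hence Group A.
{size=5, weight=9, shape=star} — weight = 9, hence Group A.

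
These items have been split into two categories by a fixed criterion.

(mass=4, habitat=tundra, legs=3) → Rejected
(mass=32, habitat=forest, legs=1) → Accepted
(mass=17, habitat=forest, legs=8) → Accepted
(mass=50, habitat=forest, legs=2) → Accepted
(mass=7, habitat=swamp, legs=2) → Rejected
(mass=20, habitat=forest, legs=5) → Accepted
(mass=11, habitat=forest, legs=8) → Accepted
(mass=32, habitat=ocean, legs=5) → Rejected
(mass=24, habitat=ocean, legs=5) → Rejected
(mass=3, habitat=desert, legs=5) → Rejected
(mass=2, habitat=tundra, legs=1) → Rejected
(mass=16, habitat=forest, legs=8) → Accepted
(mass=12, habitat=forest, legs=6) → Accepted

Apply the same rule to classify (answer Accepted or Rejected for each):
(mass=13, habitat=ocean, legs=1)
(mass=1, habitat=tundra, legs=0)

Rejected, Rejected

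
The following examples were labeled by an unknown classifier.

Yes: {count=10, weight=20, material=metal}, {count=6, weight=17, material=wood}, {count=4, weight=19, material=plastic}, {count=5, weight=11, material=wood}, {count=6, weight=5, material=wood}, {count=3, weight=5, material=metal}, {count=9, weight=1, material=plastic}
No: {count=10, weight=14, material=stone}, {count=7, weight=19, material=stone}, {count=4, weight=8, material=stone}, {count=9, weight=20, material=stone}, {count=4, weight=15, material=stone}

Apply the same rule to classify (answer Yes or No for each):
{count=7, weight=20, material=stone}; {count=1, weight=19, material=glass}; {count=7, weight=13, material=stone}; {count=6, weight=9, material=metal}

No, Yes, No, Yes

A rule that fits every label: material is not stone — true of each 'Yes' example, false of each 'No' one.
{count=7, weight=20, material=stone} — material is stone, hence No.
{count=1, weight=19, material=glass} — material is glass, hence Yes.
{count=7, weight=13, material=stone} — material is stone, hence No.
{count=6, weight=9, material=metal} — material is metal, hence Yes.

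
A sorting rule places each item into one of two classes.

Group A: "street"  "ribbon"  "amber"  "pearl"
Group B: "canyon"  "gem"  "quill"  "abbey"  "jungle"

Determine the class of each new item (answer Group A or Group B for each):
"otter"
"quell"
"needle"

Group A, Group B, Group B

All 'Group A' examples share one property — contains 'r' — and every 'Group B' example lacks it.
"otter": has 'r', satisfies this → Group A. "quell": no 'r', does not satisfy this → Group B. "needle": no 'r', does not satisfy this → Group B.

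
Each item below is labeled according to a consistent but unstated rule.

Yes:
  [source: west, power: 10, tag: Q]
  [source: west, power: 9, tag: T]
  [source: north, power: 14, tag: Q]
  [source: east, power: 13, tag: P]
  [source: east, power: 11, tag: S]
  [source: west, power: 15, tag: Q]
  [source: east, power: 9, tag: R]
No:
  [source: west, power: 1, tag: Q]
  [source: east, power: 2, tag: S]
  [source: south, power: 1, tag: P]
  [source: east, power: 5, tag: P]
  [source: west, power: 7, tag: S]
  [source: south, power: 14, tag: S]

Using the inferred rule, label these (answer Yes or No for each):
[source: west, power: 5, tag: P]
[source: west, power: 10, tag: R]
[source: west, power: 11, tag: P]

No, Yes, Yes

The common property of the 'Yes' items is: source is not south AND power ≥ 9. No 'No' item has it.
No: [source: west, power: 5, tag: P], since source is west, power = 5. Yes: [source: west, power: 10, tag: R], since source is west, power = 10. Yes: [source: west, power: 11, tag: P], since source is west, power = 11.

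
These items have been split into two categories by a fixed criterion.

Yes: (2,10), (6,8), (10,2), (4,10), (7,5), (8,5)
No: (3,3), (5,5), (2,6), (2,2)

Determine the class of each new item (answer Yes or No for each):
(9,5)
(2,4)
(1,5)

Yes, No, No

The classifier is using: sum ≥ 12.
(9,5) — 9+5 = 14, hence Yes.
(2,4) — 2+4 = 6, hence No.
(1,5) — 1+5 = 6, hence No.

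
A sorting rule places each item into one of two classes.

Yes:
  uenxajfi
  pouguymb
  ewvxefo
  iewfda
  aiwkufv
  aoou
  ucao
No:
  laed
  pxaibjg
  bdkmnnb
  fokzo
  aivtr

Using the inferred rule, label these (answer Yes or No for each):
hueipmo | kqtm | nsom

Yes, No, No

A rule that fits every label: has ≥ 3 vowels — true of each 'Yes' example, false of each 'No' one.
Yes: hueipmo, since 4 vowels. No: kqtm, since 0 vowels. No: nsom, since 1 vowel.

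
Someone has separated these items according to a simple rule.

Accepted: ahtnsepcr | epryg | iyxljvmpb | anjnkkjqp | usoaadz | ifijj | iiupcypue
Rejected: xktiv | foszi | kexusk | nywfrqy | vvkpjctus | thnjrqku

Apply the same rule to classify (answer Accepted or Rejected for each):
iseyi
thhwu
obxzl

Accepted, Rejected, Accepted

The common property of the 'Accepted' items is: starts with a vowel. No 'Rejected' item has it.
Accepted: iseyi, since starts with 'i'.
Rejected: thhwu, since starts with 't'.
Accepted: obxzl, since starts with 'o'.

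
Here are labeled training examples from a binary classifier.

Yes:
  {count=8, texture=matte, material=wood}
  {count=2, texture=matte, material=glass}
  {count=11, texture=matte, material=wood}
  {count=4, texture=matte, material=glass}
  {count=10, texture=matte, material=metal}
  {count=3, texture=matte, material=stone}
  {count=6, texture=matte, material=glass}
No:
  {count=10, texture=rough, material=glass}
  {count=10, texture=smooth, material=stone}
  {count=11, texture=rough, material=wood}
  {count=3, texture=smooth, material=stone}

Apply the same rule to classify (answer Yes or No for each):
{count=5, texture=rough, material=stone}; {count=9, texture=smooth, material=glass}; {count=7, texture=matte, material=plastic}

No, No, Yes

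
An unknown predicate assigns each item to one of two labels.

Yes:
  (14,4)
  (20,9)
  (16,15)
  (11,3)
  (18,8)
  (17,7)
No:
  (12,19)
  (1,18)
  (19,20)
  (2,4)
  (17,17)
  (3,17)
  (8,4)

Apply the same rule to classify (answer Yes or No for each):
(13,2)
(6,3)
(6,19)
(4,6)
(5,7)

The common property of the 'Yes' items is: first > second AND sum ≥ 14. No 'No' item has it.
Yes: (13,2), since 13 > 2, 13+2 = 15. No: (6,3), since 6 > 3, 6+3 = 9. No: (6,19), since 6 < 19, 6+19 = 25. No: (4,6), since 4 < 6, 4+6 = 10. No: (5,7), since 5 < 7, 5+7 = 12.

Yes, No, No, No, No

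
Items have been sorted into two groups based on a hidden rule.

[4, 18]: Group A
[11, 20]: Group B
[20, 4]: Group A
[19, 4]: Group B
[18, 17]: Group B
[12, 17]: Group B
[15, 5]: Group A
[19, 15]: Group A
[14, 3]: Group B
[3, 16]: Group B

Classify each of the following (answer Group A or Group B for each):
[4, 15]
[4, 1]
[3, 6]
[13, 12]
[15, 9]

Group B, Group B, Group B, Group B, Group A

Comparing the two groups points to one rule — sum is even.
[4, 15]: Group B (4+15 = 19).
[4, 1]: Group B (4+1 = 5).
[3, 6]: Group B (3+6 = 9).
[13, 12]: Group B (13+12 = 25).
[15, 9]: Group A (15+9 = 24).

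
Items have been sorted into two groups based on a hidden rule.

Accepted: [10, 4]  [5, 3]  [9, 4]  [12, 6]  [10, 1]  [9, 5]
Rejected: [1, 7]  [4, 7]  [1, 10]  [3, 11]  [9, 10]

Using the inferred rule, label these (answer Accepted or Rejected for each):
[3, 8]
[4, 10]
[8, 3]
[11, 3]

Rejected, Rejected, Accepted, Accepted

The simplest hypothesis consistent with all the labels is: first > second.
Rejected: [3, 8], since 3 < 8.
Rejected: [4, 10], since 4 < 10.
Accepted: [8, 3], since 8 > 3.
Accepted: [11, 3], since 11 > 3.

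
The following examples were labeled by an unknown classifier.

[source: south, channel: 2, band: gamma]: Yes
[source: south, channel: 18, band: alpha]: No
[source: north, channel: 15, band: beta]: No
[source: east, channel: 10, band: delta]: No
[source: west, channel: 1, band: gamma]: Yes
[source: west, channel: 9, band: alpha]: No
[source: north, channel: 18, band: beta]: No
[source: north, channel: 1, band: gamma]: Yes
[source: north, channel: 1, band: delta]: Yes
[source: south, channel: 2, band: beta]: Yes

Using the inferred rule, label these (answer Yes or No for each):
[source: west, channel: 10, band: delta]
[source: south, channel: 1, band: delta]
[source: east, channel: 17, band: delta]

No, Yes, No

The simplest hypothesis consistent with all the labels is: channel ≤ 2.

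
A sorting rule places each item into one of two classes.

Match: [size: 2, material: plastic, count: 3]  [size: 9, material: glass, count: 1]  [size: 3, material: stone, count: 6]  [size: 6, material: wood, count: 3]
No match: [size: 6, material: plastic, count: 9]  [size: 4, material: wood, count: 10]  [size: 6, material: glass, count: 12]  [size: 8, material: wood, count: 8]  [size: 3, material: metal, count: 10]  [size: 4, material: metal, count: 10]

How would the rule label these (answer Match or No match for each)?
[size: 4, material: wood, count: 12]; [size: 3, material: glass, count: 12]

No match, No match

The classifier is using: count ≤ 6.
[size: 4, material: wood, count: 12]: count = 12, fails the rule → No match. [size: 3, material: glass, count: 12]: count = 12, fails the rule → No match.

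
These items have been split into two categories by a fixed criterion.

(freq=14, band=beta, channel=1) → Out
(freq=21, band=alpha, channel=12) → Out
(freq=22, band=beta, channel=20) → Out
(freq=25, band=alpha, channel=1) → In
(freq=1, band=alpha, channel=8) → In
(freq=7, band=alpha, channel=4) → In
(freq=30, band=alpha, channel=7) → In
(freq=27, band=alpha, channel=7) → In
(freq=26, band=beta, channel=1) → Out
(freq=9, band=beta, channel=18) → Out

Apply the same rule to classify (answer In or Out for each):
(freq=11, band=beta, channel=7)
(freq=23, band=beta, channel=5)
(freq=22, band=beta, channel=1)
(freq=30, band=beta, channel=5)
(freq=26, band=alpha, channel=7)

Out, Out, Out, Out, In

All 'In' examples share one property — band is alpha AND channel ≤ 8 — and every 'Out' example lacks it.
(freq=11, band=beta, channel=7): Out (band is beta, channel = 7). (freq=23, band=beta, channel=5): Out (band is beta, channel = 5). (freq=22, band=beta, channel=1): Out (band is beta, channel = 1). (freq=30, band=beta, channel=5): Out (band is beta, channel = 5). (freq=26, band=alpha, channel=7): In (band is alpha, channel = 7).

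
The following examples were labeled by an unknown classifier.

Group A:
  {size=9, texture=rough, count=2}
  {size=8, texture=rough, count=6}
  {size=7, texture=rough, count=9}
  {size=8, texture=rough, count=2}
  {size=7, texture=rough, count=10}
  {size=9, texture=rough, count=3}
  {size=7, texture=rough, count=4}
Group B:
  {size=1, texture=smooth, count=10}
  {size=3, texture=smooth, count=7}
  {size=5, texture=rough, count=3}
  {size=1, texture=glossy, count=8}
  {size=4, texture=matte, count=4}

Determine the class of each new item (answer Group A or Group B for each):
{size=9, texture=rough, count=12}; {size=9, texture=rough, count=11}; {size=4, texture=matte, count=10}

Group A, Group A, Group B

'Group A' ⟺ size ≥ 7.
{size=9, texture=rough, count=12}: size = 9, meets the rule → Group A. {size=9, texture=rough, count=11}: size = 9, meets the rule → Group A. {size=4, texture=matte, count=10}: size = 4, doesn't qualify → Group B.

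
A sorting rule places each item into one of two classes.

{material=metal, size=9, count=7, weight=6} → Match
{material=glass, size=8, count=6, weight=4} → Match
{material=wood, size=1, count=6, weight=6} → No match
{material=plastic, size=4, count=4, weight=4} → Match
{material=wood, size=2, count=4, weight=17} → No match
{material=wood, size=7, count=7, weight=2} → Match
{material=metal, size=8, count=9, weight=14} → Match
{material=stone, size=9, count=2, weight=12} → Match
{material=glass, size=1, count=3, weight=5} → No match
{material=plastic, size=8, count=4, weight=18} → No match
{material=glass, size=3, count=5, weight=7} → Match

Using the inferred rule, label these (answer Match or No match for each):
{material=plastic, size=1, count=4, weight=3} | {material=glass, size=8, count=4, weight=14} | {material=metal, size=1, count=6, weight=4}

No match, Match, No match

The simplest hypothesis consistent with all the labels is: weight ≤ 14 AND size ≥ 2.
No match: {material=plastic, size=1, count=4, weight=3}, since weight = 3, size = 1.
Match: {material=glass, size=8, count=4, weight=14}, since weight = 14, size = 8.
No match: {material=metal, size=1, count=6, weight=4}, since weight = 4, size = 1.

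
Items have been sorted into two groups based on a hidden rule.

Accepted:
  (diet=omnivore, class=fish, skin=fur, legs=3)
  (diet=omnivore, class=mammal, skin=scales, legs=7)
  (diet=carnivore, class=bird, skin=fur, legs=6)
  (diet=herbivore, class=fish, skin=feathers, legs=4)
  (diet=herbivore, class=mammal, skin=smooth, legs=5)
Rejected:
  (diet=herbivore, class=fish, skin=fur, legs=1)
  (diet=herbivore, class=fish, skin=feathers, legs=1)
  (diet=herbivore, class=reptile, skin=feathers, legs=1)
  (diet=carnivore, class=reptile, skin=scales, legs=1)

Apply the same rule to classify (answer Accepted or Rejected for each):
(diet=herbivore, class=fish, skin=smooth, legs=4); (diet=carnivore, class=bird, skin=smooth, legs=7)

Accepted, Accepted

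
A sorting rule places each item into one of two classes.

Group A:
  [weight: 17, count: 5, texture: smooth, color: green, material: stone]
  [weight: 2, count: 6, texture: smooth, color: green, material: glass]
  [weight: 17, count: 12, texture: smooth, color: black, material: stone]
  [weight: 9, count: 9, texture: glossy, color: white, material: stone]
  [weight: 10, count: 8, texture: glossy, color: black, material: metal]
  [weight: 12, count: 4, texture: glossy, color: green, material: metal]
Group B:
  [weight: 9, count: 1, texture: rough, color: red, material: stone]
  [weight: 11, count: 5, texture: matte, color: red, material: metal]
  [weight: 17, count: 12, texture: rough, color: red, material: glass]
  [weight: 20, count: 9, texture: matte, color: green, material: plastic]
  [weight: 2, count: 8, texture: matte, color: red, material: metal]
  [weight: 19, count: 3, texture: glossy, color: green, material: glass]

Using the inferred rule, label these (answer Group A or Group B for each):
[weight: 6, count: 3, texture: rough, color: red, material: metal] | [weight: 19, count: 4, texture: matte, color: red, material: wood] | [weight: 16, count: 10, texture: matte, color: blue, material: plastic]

Group B, Group B, Group A

One predicate separates the groups cleanly: color is not red AND weight ≤ 17.
[weight: 6, count: 3, texture: rough, color: red, material: metal]: color is red, weight = 6 — does not fit, so Group B.
[weight: 19, count: 4, texture: matte, color: red, material: wood]: color is red, weight = 19 — does not fit, so Group B.
[weight: 16, count: 10, texture: matte, color: blue, material: plastic]: color is blue, weight = 16 — qualifies, so Group A.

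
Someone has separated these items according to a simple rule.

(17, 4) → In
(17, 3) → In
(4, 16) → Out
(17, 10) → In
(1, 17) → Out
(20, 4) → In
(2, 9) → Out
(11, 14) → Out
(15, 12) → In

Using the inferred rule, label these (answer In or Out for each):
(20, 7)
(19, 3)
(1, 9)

A rule that fits every label: first > second — true of each 'In' example, false of each 'Out' one.
(20, 7): 20 > 7 — fits, so In.
(19, 3): 19 > 3 — fits, so In.
(1, 9): 1 < 9 — lacks this property, so Out.

In, In, Out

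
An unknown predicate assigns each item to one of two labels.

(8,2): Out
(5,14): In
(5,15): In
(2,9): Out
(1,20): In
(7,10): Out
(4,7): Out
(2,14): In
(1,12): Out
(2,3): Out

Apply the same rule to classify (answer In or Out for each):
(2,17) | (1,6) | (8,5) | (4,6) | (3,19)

In, Out, Out, Out, In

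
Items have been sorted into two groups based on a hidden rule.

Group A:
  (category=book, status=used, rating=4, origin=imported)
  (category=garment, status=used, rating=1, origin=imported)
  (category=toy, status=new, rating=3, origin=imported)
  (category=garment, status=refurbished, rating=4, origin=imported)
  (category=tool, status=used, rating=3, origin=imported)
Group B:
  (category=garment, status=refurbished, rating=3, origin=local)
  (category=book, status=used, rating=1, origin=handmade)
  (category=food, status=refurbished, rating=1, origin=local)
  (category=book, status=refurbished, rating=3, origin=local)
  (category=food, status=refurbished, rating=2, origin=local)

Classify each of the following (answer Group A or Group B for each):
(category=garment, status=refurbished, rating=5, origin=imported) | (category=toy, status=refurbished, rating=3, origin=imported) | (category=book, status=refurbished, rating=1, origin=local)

Group A, Group A, Group B

All 'Group A' examples share one property — origin is imported — and every 'Group B' example lacks it.
(category=garment, status=refurbished, rating=5, origin=imported): origin is imported — meets the rule, so Group A. (category=toy, status=refurbished, rating=3, origin=imported): origin is imported — meets the rule, so Group A. (category=book, status=refurbished, rating=1, origin=local): origin is local — lacks this property, so Group B.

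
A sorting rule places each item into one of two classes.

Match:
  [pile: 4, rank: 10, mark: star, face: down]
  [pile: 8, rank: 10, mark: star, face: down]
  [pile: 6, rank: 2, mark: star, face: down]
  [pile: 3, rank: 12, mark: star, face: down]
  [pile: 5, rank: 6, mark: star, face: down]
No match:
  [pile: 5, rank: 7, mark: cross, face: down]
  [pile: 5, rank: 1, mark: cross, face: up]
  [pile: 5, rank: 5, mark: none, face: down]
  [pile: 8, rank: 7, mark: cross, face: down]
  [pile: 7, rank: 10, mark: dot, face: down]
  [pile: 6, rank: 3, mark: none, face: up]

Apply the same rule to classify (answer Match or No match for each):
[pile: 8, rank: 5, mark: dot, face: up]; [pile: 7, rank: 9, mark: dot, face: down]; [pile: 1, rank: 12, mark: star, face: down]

The pattern is that an item is 'Match' exactly when: mark is star.
[pile: 8, rank: 5, mark: dot, face: up]: No match (mark is dot).
[pile: 7, rank: 9, mark: dot, face: down]: No match (mark is dot).
[pile: 1, rank: 12, mark: star, face: down]: Match (mark is star).

No match, No match, Match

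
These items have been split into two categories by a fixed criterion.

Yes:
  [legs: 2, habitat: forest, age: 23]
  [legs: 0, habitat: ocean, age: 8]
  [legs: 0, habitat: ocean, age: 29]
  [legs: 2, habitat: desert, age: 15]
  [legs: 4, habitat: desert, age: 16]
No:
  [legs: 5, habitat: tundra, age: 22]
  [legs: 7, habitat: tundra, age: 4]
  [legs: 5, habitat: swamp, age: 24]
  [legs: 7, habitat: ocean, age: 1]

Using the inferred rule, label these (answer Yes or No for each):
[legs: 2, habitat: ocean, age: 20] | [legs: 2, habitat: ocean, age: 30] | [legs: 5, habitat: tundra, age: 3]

Yes, Yes, No

Rule: legs ≤ 4. This holds for each 'Yes' example and fails for each 'No' one.
Yes: [legs: 2, habitat: ocean, age: 20], since legs = 2. Yes: [legs: 2, habitat: ocean, age: 30], since legs = 2. No: [legs: 5, habitat: tundra, age: 3], since legs = 5.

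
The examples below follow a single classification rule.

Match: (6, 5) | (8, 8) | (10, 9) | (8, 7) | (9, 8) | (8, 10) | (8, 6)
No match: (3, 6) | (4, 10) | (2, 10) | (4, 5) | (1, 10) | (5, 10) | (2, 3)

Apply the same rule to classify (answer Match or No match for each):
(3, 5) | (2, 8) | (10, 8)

The common property of the 'Match' items is: first ≥ 6. No 'No match' item has it.
No match: (3, 5), since first 3.
No match: (2, 8), since first 2.
Match: (10, 8), since first 10.

No match, No match, Match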